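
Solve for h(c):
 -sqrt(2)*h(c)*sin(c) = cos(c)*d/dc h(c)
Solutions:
 h(c) = C1*cos(c)^(sqrt(2))


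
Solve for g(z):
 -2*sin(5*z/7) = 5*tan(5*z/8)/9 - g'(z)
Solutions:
 g(z) = C1 - 8*log(cos(5*z/8))/9 - 14*cos(5*z/7)/5


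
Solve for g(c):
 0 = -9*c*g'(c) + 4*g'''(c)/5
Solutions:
 g(c) = C1 + Integral(C2*airyai(90^(1/3)*c/2) + C3*airybi(90^(1/3)*c/2), c)


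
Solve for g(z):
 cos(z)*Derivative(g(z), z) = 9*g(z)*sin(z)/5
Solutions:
 g(z) = C1/cos(z)^(9/5)


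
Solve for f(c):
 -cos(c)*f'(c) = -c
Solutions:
 f(c) = C1 + Integral(c/cos(c), c)


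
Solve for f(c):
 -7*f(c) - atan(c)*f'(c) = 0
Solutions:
 f(c) = C1*exp(-7*Integral(1/atan(c), c))


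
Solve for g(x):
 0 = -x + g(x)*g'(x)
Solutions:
 g(x) = -sqrt(C1 + x^2)
 g(x) = sqrt(C1 + x^2)


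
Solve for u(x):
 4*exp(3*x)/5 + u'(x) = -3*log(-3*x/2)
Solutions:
 u(x) = C1 - 3*x*log(-x) + 3*x*(-log(3) + log(2) + 1) - 4*exp(3*x)/15


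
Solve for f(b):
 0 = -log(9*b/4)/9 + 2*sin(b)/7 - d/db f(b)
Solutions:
 f(b) = C1 - b*log(b)/9 - 2*b*log(3)/9 + b/9 + 2*b*log(2)/9 - 2*cos(b)/7


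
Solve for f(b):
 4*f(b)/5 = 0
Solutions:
 f(b) = 0


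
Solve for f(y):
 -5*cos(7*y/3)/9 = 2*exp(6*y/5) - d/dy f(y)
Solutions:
 f(y) = C1 + 5*exp(6*y/5)/3 + 5*sin(7*y/3)/21


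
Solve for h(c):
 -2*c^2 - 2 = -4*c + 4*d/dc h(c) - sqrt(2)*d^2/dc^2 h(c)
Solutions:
 h(c) = C1 + C2*exp(2*sqrt(2)*c) - c^3/6 - sqrt(2)*c^2/8 + c^2/2 - 5*c/8 + sqrt(2)*c/4


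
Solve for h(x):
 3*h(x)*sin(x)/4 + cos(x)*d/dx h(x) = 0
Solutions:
 h(x) = C1*cos(x)^(3/4)


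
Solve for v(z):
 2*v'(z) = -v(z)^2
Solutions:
 v(z) = 2/(C1 + z)


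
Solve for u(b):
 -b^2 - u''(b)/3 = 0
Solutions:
 u(b) = C1 + C2*b - b^4/4


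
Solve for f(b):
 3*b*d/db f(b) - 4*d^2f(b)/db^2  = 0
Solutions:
 f(b) = C1 + C2*erfi(sqrt(6)*b/4)


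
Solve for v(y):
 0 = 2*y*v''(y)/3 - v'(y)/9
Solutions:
 v(y) = C1 + C2*y^(7/6)


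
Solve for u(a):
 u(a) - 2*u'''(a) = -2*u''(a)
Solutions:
 u(a) = C1*exp(a*(-2^(1/3)*(3*sqrt(105) + 31)^(1/3) - 2*2^(2/3)/(3*sqrt(105) + 31)^(1/3) + 4)/12)*sin(2^(1/3)*sqrt(3)*a*(-(3*sqrt(105) + 31)^(1/3) + 2*2^(1/3)/(3*sqrt(105) + 31)^(1/3))/12) + C2*exp(a*(-2^(1/3)*(3*sqrt(105) + 31)^(1/3) - 2*2^(2/3)/(3*sqrt(105) + 31)^(1/3) + 4)/12)*cos(2^(1/3)*sqrt(3)*a*(-(3*sqrt(105) + 31)^(1/3) + 2*2^(1/3)/(3*sqrt(105) + 31)^(1/3))/12) + C3*exp(a*(2*2^(2/3)/(3*sqrt(105) + 31)^(1/3) + 2 + 2^(1/3)*(3*sqrt(105) + 31)^(1/3))/6)


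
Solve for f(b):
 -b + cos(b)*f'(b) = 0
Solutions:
 f(b) = C1 + Integral(b/cos(b), b)


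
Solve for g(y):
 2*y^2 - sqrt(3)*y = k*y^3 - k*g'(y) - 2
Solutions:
 g(y) = C1 + y^4/4 - 2*y^3/(3*k) + sqrt(3)*y^2/(2*k) - 2*y/k


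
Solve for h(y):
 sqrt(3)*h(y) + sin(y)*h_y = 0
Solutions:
 h(y) = C1*(cos(y) + 1)^(sqrt(3)/2)/(cos(y) - 1)^(sqrt(3)/2)


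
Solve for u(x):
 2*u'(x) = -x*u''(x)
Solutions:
 u(x) = C1 + C2/x


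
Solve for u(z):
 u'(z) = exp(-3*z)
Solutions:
 u(z) = C1 - exp(-3*z)/3


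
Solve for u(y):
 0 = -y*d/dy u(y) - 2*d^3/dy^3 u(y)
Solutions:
 u(y) = C1 + Integral(C2*airyai(-2^(2/3)*y/2) + C3*airybi(-2^(2/3)*y/2), y)


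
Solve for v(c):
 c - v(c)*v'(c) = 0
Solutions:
 v(c) = -sqrt(C1 + c^2)
 v(c) = sqrt(C1 + c^2)


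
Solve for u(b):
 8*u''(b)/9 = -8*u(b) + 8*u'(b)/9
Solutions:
 u(b) = (C1*sin(sqrt(35)*b/2) + C2*cos(sqrt(35)*b/2))*exp(b/2)


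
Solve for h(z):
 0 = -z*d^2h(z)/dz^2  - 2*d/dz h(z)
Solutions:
 h(z) = C1 + C2/z


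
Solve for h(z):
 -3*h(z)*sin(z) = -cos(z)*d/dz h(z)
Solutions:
 h(z) = C1/cos(z)^3


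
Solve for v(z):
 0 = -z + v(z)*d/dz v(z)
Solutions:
 v(z) = -sqrt(C1 + z^2)
 v(z) = sqrt(C1 + z^2)


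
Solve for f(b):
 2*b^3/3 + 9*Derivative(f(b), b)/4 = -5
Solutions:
 f(b) = C1 - 2*b^4/27 - 20*b/9


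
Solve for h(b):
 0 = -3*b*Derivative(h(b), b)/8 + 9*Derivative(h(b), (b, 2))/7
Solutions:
 h(b) = C1 + C2*erfi(sqrt(21)*b/12)


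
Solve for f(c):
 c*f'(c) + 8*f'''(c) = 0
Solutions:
 f(c) = C1 + Integral(C2*airyai(-c/2) + C3*airybi(-c/2), c)


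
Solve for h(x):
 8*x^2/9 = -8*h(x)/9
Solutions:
 h(x) = -x^2


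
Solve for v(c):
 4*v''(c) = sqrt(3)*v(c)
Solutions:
 v(c) = C1*exp(-3^(1/4)*c/2) + C2*exp(3^(1/4)*c/2)


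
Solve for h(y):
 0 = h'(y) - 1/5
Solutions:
 h(y) = C1 + y/5


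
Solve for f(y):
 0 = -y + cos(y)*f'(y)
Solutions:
 f(y) = C1 + Integral(y/cos(y), y)


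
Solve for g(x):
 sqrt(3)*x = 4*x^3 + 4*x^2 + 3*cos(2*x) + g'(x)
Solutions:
 g(x) = C1 - x^4 - 4*x^3/3 + sqrt(3)*x^2/2 - 3*sin(2*x)/2


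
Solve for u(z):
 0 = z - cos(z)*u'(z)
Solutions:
 u(z) = C1 + Integral(z/cos(z), z)


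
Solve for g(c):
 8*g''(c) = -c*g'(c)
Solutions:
 g(c) = C1 + C2*erf(c/4)


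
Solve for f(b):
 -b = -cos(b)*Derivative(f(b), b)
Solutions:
 f(b) = C1 + Integral(b/cos(b), b)


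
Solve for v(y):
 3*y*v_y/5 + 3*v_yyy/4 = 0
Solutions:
 v(y) = C1 + Integral(C2*airyai(-10^(2/3)*y/5) + C3*airybi(-10^(2/3)*y/5), y)


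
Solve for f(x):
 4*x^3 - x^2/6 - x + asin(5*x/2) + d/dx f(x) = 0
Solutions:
 f(x) = C1 - x^4 + x^3/18 + x^2/2 - x*asin(5*x/2) - sqrt(4 - 25*x^2)/5


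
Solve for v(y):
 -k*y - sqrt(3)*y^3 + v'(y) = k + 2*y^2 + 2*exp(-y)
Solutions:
 v(y) = C1 + k*y^2/2 + k*y + sqrt(3)*y^4/4 + 2*y^3/3 - 2*exp(-y)


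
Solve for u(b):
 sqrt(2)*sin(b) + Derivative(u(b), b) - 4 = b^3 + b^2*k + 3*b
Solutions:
 u(b) = C1 + b^4/4 + b^3*k/3 + 3*b^2/2 + 4*b + sqrt(2)*cos(b)


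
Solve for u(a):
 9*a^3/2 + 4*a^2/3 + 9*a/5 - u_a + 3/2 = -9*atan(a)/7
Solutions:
 u(a) = C1 + 9*a^4/8 + 4*a^3/9 + 9*a^2/10 + 9*a*atan(a)/7 + 3*a/2 - 9*log(a^2 + 1)/14


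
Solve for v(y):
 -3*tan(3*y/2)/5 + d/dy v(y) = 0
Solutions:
 v(y) = C1 - 2*log(cos(3*y/2))/5


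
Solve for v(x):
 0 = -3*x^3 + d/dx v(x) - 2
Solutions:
 v(x) = C1 + 3*x^4/4 + 2*x


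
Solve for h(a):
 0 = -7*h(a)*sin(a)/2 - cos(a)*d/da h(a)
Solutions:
 h(a) = C1*cos(a)^(7/2)


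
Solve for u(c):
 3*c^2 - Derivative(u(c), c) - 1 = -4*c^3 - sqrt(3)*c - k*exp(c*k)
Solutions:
 u(c) = C1 + c^4 + c^3 + sqrt(3)*c^2/2 - c + exp(c*k)


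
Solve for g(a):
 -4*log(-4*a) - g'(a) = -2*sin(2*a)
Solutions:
 g(a) = C1 - 4*a*log(-a) - 8*a*log(2) + 4*a - cos(2*a)


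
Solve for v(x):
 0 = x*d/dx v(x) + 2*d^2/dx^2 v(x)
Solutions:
 v(x) = C1 + C2*erf(x/2)


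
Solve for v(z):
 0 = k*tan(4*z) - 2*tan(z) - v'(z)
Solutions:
 v(z) = C1 - k*log(cos(4*z))/4 + 2*log(cos(z))


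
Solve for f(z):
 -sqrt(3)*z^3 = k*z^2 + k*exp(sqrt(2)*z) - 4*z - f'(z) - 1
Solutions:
 f(z) = C1 + k*z^3/3 + sqrt(2)*k*exp(sqrt(2)*z)/2 + sqrt(3)*z^4/4 - 2*z^2 - z


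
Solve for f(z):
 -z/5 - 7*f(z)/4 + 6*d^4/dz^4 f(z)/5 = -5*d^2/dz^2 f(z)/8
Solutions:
 f(z) = C1*exp(-sqrt(6)*z*sqrt(-25 + sqrt(14065))/24) + C2*exp(sqrt(6)*z*sqrt(-25 + sqrt(14065))/24) + C3*sin(sqrt(6)*z*sqrt(25 + sqrt(14065))/24) + C4*cos(sqrt(6)*z*sqrt(25 + sqrt(14065))/24) - 4*z/35


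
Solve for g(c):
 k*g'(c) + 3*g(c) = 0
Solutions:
 g(c) = C1*exp(-3*c/k)


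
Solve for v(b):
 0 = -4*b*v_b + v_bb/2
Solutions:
 v(b) = C1 + C2*erfi(2*b)


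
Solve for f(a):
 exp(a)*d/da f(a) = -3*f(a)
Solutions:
 f(a) = C1*exp(3*exp(-a))


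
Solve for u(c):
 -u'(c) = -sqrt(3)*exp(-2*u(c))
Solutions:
 u(c) = log(-sqrt(C1 + 2*sqrt(3)*c))
 u(c) = log(C1 + 2*sqrt(3)*c)/2


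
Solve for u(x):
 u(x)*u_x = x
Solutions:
 u(x) = -sqrt(C1 + x^2)
 u(x) = sqrt(C1 + x^2)


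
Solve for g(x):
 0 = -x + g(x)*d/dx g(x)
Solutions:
 g(x) = -sqrt(C1 + x^2)
 g(x) = sqrt(C1 + x^2)


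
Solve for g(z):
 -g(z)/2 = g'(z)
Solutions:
 g(z) = C1*exp(-z/2)


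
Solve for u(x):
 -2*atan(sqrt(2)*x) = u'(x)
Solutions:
 u(x) = C1 - 2*x*atan(sqrt(2)*x) + sqrt(2)*log(2*x^2 + 1)/2


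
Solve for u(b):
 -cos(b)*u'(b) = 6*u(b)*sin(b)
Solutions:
 u(b) = C1*cos(b)^6


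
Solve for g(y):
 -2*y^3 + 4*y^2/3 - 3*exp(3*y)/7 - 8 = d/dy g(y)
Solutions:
 g(y) = C1 - y^4/2 + 4*y^3/9 - 8*y - exp(3*y)/7


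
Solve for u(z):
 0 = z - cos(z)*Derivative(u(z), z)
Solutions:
 u(z) = C1 + Integral(z/cos(z), z)


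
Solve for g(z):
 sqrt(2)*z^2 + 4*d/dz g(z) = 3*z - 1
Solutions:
 g(z) = C1 - sqrt(2)*z^3/12 + 3*z^2/8 - z/4


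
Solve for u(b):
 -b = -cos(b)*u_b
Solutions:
 u(b) = C1 + Integral(b/cos(b), b)


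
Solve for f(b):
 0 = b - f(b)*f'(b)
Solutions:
 f(b) = -sqrt(C1 + b^2)
 f(b) = sqrt(C1 + b^2)


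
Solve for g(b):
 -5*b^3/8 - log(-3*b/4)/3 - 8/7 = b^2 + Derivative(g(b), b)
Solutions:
 g(b) = C1 - 5*b^4/32 - b^3/3 - b*log(-b)/3 + b*(-log(3) - 17/21 + 2*log(6)/3)


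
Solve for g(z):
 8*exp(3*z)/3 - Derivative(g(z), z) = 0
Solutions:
 g(z) = C1 + 8*exp(3*z)/9


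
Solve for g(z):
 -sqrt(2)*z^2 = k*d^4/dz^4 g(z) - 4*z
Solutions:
 g(z) = C1 + C2*z + C3*z^2 + C4*z^3 - sqrt(2)*z^6/(360*k) + z^5/(30*k)


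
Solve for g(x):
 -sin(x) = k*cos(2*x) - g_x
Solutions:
 g(x) = C1 + k*sin(2*x)/2 - cos(x)


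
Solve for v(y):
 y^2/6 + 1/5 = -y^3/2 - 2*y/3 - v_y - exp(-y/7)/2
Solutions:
 v(y) = C1 - y^4/8 - y^3/18 - y^2/3 - y/5 + 7*exp(-y/7)/2


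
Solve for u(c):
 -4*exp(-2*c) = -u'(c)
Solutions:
 u(c) = C1 - 2*exp(-2*c)


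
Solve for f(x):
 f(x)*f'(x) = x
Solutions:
 f(x) = -sqrt(C1 + x^2)
 f(x) = sqrt(C1 + x^2)


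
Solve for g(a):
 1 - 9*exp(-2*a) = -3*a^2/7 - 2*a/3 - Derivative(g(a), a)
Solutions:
 g(a) = C1 - a^3/7 - a^2/3 - a - 9*exp(-2*a)/2


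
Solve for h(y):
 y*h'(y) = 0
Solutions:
 h(y) = C1


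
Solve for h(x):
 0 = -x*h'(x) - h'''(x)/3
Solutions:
 h(x) = C1 + Integral(C2*airyai(-3^(1/3)*x) + C3*airybi(-3^(1/3)*x), x)


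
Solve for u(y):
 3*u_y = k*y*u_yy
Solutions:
 u(y) = C1 + y^(((re(k) + 3)*re(k) + im(k)^2)/(re(k)^2 + im(k)^2))*(C2*sin(3*log(y)*Abs(im(k))/(re(k)^2 + im(k)^2)) + C3*cos(3*log(y)*im(k)/(re(k)^2 + im(k)^2)))


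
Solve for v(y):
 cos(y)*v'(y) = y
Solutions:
 v(y) = C1 + Integral(y/cos(y), y)


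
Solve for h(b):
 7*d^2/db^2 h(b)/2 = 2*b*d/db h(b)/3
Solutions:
 h(b) = C1 + C2*erfi(sqrt(42)*b/21)


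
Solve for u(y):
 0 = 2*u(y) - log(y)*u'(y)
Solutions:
 u(y) = C1*exp(2*li(y))


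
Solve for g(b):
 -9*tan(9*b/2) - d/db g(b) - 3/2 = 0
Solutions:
 g(b) = C1 - 3*b/2 + 2*log(cos(9*b/2))


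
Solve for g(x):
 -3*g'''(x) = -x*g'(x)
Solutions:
 g(x) = C1 + Integral(C2*airyai(3^(2/3)*x/3) + C3*airybi(3^(2/3)*x/3), x)


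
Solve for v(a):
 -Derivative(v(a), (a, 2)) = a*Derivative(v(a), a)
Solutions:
 v(a) = C1 + C2*erf(sqrt(2)*a/2)


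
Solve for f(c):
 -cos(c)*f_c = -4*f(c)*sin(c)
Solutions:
 f(c) = C1/cos(c)^4


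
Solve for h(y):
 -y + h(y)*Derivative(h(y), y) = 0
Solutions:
 h(y) = -sqrt(C1 + y^2)
 h(y) = sqrt(C1 + y^2)


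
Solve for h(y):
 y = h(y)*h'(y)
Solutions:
 h(y) = -sqrt(C1 + y^2)
 h(y) = sqrt(C1 + y^2)


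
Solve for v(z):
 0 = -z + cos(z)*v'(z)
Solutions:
 v(z) = C1 + Integral(z/cos(z), z)


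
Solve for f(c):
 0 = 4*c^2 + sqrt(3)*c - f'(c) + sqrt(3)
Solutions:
 f(c) = C1 + 4*c^3/3 + sqrt(3)*c^2/2 + sqrt(3)*c


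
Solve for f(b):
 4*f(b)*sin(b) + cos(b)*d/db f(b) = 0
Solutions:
 f(b) = C1*cos(b)^4


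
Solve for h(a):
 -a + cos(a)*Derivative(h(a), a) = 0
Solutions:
 h(a) = C1 + Integral(a/cos(a), a)


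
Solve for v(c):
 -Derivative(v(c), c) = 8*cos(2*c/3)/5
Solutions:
 v(c) = C1 - 12*sin(2*c/3)/5


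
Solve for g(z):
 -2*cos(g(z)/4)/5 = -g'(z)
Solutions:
 -2*z/5 - 2*log(sin(g(z)/4) - 1) + 2*log(sin(g(z)/4) + 1) = C1


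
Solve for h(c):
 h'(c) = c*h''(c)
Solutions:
 h(c) = C1 + C2*c^2


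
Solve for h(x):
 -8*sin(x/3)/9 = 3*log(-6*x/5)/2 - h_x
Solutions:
 h(x) = C1 + 3*x*log(-x)/2 - 2*x*log(5) - 3*x/2 + x*log(30)/2 + x*log(6) - 8*cos(x/3)/3


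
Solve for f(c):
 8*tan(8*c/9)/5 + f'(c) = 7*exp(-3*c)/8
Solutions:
 f(c) = C1 - 9*log(tan(8*c/9)^2 + 1)/10 - 7*exp(-3*c)/24


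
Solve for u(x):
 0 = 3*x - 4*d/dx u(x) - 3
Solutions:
 u(x) = C1 + 3*x^2/8 - 3*x/4


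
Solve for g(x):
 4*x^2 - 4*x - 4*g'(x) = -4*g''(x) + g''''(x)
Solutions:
 g(x) = C1 + C2*exp(6^(1/3)*x*(2*6^(1/3)/(sqrt(33) + 9)^(1/3) + (sqrt(33) + 9)^(1/3))/6)*sin(2^(1/3)*3^(1/6)*x*(-3^(2/3)*(sqrt(33) + 9)^(1/3)/6 + 2^(1/3)/(sqrt(33) + 9)^(1/3))) + C3*exp(6^(1/3)*x*(2*6^(1/3)/(sqrt(33) + 9)^(1/3) + (sqrt(33) + 9)^(1/3))/6)*cos(2^(1/3)*3^(1/6)*x*(-3^(2/3)*(sqrt(33) + 9)^(1/3)/6 + 2^(1/3)/(sqrt(33) + 9)^(1/3))) + C4*exp(-6^(1/3)*x*(2*6^(1/3)/(sqrt(33) + 9)^(1/3) + (sqrt(33) + 9)^(1/3))/3) + x^3/3 + x^2/2 + x


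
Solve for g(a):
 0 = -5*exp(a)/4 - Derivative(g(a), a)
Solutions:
 g(a) = C1 - 5*exp(a)/4


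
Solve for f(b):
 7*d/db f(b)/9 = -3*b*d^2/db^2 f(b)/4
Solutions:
 f(b) = C1 + C2/b^(1/27)


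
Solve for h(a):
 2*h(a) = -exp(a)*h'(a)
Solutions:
 h(a) = C1*exp(2*exp(-a))


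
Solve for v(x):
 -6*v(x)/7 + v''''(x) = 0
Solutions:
 v(x) = C1*exp(-6^(1/4)*7^(3/4)*x/7) + C2*exp(6^(1/4)*7^(3/4)*x/7) + C3*sin(6^(1/4)*7^(3/4)*x/7) + C4*cos(6^(1/4)*7^(3/4)*x/7)


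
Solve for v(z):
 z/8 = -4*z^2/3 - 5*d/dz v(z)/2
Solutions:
 v(z) = C1 - 8*z^3/45 - z^2/40


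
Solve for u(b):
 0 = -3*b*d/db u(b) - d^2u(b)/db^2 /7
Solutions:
 u(b) = C1 + C2*erf(sqrt(42)*b/2)


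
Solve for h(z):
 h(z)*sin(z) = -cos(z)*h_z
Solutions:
 h(z) = C1*cos(z)


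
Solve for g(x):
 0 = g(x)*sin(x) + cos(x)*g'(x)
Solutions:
 g(x) = C1*cos(x)


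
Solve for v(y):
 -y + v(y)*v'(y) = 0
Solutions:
 v(y) = -sqrt(C1 + y^2)
 v(y) = sqrt(C1 + y^2)


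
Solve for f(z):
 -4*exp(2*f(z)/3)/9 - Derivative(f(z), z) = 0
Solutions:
 f(z) = 3*log(-sqrt(-1/(C1 - 4*z))) - 3*log(2) + 3*log(6)/2 + 3*log(3)
 f(z) = 3*log(-1/(C1 - 4*z))/2 - 3*log(2) + 3*log(6)/2 + 3*log(3)


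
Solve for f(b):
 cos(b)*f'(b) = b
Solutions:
 f(b) = C1 + Integral(b/cos(b), b)


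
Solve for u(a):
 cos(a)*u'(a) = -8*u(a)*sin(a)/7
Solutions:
 u(a) = C1*cos(a)^(8/7)


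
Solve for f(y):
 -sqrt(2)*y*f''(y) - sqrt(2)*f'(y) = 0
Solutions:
 f(y) = C1 + C2*log(y)


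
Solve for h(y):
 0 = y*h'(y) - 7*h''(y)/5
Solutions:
 h(y) = C1 + C2*erfi(sqrt(70)*y/14)


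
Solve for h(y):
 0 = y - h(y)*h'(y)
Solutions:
 h(y) = -sqrt(C1 + y^2)
 h(y) = sqrt(C1 + y^2)


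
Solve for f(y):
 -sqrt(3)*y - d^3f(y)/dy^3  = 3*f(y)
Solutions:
 f(y) = C3*exp(-3^(1/3)*y) - sqrt(3)*y/3 + (C1*sin(3^(5/6)*y/2) + C2*cos(3^(5/6)*y/2))*exp(3^(1/3)*y/2)


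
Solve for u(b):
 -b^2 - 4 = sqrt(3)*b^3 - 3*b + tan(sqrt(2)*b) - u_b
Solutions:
 u(b) = C1 + sqrt(3)*b^4/4 + b^3/3 - 3*b^2/2 + 4*b - sqrt(2)*log(cos(sqrt(2)*b))/2


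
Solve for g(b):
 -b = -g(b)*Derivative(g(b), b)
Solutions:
 g(b) = -sqrt(C1 + b^2)
 g(b) = sqrt(C1 + b^2)


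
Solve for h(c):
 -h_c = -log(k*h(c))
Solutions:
 li(k*h(c))/k = C1 + c


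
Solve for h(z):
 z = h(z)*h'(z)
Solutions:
 h(z) = -sqrt(C1 + z^2)
 h(z) = sqrt(C1 + z^2)


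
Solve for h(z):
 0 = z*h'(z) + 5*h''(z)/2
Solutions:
 h(z) = C1 + C2*erf(sqrt(5)*z/5)


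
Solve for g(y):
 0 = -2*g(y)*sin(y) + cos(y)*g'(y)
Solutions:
 g(y) = C1/cos(y)^2


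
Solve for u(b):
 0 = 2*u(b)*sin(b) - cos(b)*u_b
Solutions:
 u(b) = C1/cos(b)^2


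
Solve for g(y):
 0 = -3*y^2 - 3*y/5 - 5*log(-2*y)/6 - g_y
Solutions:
 g(y) = C1 - y^3 - 3*y^2/10 - 5*y*log(-y)/6 + 5*y*(1 - log(2))/6


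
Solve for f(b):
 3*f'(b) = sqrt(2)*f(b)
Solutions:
 f(b) = C1*exp(sqrt(2)*b/3)


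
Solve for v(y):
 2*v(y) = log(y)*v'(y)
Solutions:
 v(y) = C1*exp(2*li(y))


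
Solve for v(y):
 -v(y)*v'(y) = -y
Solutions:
 v(y) = -sqrt(C1 + y^2)
 v(y) = sqrt(C1 + y^2)


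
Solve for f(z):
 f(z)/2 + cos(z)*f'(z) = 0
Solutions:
 f(z) = C1*(sin(z) - 1)^(1/4)/(sin(z) + 1)^(1/4)


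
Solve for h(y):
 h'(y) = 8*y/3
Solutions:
 h(y) = C1 + 4*y^2/3


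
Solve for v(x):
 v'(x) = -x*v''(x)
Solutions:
 v(x) = C1 + C2*log(x)


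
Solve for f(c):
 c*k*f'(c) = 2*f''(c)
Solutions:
 f(c) = Piecewise((-sqrt(pi)*C1*erf(c*sqrt(-k)/2)/sqrt(-k) - C2, (k > 0) | (k < 0)), (-C1*c - C2, True))


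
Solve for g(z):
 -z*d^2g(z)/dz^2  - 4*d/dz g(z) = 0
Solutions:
 g(z) = C1 + C2/z^3


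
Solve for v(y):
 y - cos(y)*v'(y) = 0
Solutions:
 v(y) = C1 + Integral(y/cos(y), y)


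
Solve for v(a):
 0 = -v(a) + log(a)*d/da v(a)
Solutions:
 v(a) = C1*exp(li(a))


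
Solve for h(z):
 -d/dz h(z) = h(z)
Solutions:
 h(z) = C1*exp(-z)


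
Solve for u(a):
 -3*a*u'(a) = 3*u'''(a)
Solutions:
 u(a) = C1 + Integral(C2*airyai(-a) + C3*airybi(-a), a)


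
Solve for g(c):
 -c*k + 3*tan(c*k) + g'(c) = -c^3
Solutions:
 g(c) = C1 - c^4/4 + c^2*k/2 - 3*Piecewise((-log(cos(c*k))/k, Ne(k, 0)), (0, True))


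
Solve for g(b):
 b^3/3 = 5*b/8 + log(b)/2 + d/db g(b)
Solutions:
 g(b) = C1 + b^4/12 - 5*b^2/16 - b*log(b)/2 + b/2


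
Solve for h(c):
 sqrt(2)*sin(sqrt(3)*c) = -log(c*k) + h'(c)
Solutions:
 h(c) = C1 + c*log(c*k) - c - sqrt(6)*cos(sqrt(3)*c)/3


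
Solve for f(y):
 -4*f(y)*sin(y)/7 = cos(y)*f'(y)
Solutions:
 f(y) = C1*cos(y)^(4/7)


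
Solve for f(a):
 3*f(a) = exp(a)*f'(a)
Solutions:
 f(a) = C1*exp(-3*exp(-a))


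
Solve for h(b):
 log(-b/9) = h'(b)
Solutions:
 h(b) = C1 + b*log(-b) + b*(-2*log(3) - 1)


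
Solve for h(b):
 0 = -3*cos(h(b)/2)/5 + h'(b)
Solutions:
 -3*b/5 - log(sin(h(b)/2) - 1) + log(sin(h(b)/2) + 1) = C1


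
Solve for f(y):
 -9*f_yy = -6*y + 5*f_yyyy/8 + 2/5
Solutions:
 f(y) = C1 + C2*y + C3*sin(6*sqrt(10)*y/5) + C4*cos(6*sqrt(10)*y/5) + y^3/9 - y^2/45


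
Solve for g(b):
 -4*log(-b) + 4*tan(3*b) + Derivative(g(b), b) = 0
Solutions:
 g(b) = C1 + 4*b*log(-b) - 4*b + 4*log(cos(3*b))/3


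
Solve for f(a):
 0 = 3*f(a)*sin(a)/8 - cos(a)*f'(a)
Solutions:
 f(a) = C1/cos(a)^(3/8)


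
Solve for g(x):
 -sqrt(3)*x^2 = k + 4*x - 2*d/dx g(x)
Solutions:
 g(x) = C1 + k*x/2 + sqrt(3)*x^3/6 + x^2


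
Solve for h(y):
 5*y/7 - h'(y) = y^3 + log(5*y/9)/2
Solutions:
 h(y) = C1 - y^4/4 + 5*y^2/14 - y*log(y)/2 - y*log(5)/2 + y/2 + y*log(3)


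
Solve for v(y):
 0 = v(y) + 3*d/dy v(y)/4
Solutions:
 v(y) = C1*exp(-4*y/3)


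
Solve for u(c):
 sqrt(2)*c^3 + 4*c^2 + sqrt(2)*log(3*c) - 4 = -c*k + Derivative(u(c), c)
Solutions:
 u(c) = C1 + sqrt(2)*c^4/4 + 4*c^3/3 + c^2*k/2 + sqrt(2)*c*log(c) - 4*c - sqrt(2)*c + sqrt(2)*c*log(3)


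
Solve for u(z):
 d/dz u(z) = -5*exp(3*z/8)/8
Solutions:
 u(z) = C1 - 5*exp(3*z/8)/3


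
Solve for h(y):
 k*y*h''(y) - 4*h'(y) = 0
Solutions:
 h(y) = C1 + y^(((re(k) + 4)*re(k) + im(k)^2)/(re(k)^2 + im(k)^2))*(C2*sin(4*log(y)*Abs(im(k))/(re(k)^2 + im(k)^2)) + C3*cos(4*log(y)*im(k)/(re(k)^2 + im(k)^2)))


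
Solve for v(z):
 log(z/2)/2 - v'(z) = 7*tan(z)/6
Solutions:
 v(z) = C1 + z*log(z)/2 - z/2 - z*log(2)/2 + 7*log(cos(z))/6


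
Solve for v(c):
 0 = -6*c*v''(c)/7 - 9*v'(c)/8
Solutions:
 v(c) = C1 + C2/c^(5/16)


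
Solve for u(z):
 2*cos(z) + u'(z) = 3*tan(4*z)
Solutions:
 u(z) = C1 - 3*log(cos(4*z))/4 - 2*sin(z)


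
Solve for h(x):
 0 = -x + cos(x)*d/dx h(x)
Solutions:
 h(x) = C1 + Integral(x/cos(x), x)


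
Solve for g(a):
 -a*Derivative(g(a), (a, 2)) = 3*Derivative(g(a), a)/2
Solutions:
 g(a) = C1 + C2/sqrt(a)


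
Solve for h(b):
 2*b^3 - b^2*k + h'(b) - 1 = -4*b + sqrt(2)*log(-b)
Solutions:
 h(b) = C1 - b^4/2 + b^3*k/3 - 2*b^2 + sqrt(2)*b*log(-b) + b*(1 - sqrt(2))


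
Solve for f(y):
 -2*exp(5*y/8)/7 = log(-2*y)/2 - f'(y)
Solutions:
 f(y) = C1 + y*log(-y)/2 + y*(-1 + log(2))/2 + 16*exp(5*y/8)/35


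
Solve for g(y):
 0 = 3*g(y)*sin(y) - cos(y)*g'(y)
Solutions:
 g(y) = C1/cos(y)^3


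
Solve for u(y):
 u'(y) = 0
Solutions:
 u(y) = C1


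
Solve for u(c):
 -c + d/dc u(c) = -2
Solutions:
 u(c) = C1 + c^2/2 - 2*c


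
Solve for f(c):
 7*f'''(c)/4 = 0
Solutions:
 f(c) = C1 + C2*c + C3*c^2


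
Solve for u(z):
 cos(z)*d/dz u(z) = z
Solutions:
 u(z) = C1 + Integral(z/cos(z), z)


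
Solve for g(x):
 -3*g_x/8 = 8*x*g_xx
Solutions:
 g(x) = C1 + C2*x^(61/64)


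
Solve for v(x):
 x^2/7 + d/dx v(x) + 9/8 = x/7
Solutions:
 v(x) = C1 - x^3/21 + x^2/14 - 9*x/8


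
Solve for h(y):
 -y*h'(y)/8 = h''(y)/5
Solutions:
 h(y) = C1 + C2*erf(sqrt(5)*y/4)


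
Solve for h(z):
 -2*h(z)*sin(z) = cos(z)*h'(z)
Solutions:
 h(z) = C1*cos(z)^2


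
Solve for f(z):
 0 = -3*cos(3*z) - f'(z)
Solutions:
 f(z) = C1 - sin(3*z)


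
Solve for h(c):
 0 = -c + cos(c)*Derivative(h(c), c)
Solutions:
 h(c) = C1 + Integral(c/cos(c), c)


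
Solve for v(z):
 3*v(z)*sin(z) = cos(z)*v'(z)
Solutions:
 v(z) = C1/cos(z)^3


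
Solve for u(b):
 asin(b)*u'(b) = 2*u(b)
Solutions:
 u(b) = C1*exp(2*Integral(1/asin(b), b))


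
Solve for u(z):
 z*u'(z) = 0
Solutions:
 u(z) = C1


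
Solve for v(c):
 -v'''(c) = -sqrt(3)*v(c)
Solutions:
 v(c) = C3*exp(3^(1/6)*c) + (C1*sin(3^(2/3)*c/2) + C2*cos(3^(2/3)*c/2))*exp(-3^(1/6)*c/2)


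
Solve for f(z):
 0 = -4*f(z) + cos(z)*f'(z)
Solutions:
 f(z) = C1*(sin(z)^2 + 2*sin(z) + 1)/(sin(z)^2 - 2*sin(z) + 1)


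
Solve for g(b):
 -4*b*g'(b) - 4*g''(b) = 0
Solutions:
 g(b) = C1 + C2*erf(sqrt(2)*b/2)


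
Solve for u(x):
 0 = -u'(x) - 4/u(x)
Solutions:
 u(x) = -sqrt(C1 - 8*x)
 u(x) = sqrt(C1 - 8*x)


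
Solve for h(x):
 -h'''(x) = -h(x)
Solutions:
 h(x) = C3*exp(x) + (C1*sin(sqrt(3)*x/2) + C2*cos(sqrt(3)*x/2))*exp(-x/2)


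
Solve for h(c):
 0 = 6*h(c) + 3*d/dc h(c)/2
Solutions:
 h(c) = C1*exp(-4*c)


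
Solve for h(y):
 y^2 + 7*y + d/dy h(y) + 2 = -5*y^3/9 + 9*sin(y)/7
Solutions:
 h(y) = C1 - 5*y^4/36 - y^3/3 - 7*y^2/2 - 2*y - 9*cos(y)/7


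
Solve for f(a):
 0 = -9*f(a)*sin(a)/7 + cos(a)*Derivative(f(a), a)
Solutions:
 f(a) = C1/cos(a)^(9/7)


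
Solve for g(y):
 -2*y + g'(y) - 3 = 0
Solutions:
 g(y) = C1 + y^2 + 3*y


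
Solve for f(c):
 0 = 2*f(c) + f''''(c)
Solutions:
 f(c) = (C1*sin(2^(3/4)*c/2) + C2*cos(2^(3/4)*c/2))*exp(-2^(3/4)*c/2) + (C3*sin(2^(3/4)*c/2) + C4*cos(2^(3/4)*c/2))*exp(2^(3/4)*c/2)


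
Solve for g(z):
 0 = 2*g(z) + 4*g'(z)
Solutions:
 g(z) = C1*exp(-z/2)


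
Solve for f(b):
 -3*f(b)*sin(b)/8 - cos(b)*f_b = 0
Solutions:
 f(b) = C1*cos(b)^(3/8)


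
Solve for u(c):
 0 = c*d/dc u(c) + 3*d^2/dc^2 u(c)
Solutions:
 u(c) = C1 + C2*erf(sqrt(6)*c/6)


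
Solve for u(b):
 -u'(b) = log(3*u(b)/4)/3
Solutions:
 -3*Integral(1/(-log(_y) - log(3) + 2*log(2)), (_y, u(b))) = C1 - b


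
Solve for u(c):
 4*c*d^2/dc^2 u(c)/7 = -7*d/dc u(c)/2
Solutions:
 u(c) = C1 + C2/c^(41/8)


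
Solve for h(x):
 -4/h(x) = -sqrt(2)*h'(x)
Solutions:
 h(x) = -sqrt(C1 + 4*sqrt(2)*x)
 h(x) = sqrt(C1 + 4*sqrt(2)*x)


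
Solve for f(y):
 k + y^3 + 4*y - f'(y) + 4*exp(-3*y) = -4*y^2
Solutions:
 f(y) = C1 + k*y + y^4/4 + 4*y^3/3 + 2*y^2 - 4*exp(-3*y)/3


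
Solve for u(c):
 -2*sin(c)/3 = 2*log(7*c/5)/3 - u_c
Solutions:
 u(c) = C1 + 2*c*log(c)/3 - 2*c*log(5)/3 - 2*c/3 + 2*c*log(7)/3 - 2*cos(c)/3


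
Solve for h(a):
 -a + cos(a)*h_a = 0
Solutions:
 h(a) = C1 + Integral(a/cos(a), a)


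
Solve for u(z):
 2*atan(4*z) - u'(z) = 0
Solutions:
 u(z) = C1 + 2*z*atan(4*z) - log(16*z^2 + 1)/4


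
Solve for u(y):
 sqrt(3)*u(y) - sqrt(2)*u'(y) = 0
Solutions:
 u(y) = C1*exp(sqrt(6)*y/2)


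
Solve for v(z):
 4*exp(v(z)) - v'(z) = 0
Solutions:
 v(z) = log(-1/(C1 + 4*z))


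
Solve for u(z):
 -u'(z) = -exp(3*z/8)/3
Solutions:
 u(z) = C1 + 8*exp(3*z/8)/9


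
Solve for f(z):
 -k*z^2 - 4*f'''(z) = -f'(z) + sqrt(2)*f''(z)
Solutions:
 f(z) = C1 + C2*exp(-sqrt(2)*z/2) + C3*exp(sqrt(2)*z/4) + k*z^3/3 + sqrt(2)*k*z^2 + 12*k*z


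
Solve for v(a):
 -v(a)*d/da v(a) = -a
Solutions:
 v(a) = -sqrt(C1 + a^2)
 v(a) = sqrt(C1 + a^2)


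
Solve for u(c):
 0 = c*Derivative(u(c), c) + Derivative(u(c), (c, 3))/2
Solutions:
 u(c) = C1 + Integral(C2*airyai(-2^(1/3)*c) + C3*airybi(-2^(1/3)*c), c)


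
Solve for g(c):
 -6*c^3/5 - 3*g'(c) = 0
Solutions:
 g(c) = C1 - c^4/10


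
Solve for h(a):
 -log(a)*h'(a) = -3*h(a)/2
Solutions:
 h(a) = C1*exp(3*li(a)/2)


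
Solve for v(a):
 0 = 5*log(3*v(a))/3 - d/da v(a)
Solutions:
 -3*Integral(1/(log(_y) + log(3)), (_y, v(a)))/5 = C1 - a


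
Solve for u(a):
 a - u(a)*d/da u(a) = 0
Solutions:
 u(a) = -sqrt(C1 + a^2)
 u(a) = sqrt(C1 + a^2)


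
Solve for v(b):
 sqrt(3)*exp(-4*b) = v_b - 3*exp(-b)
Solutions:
 v(b) = C1 - 3*exp(-b) - sqrt(3)*exp(-4*b)/4


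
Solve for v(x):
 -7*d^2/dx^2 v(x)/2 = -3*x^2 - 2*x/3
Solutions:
 v(x) = C1 + C2*x + x^4/14 + 2*x^3/63


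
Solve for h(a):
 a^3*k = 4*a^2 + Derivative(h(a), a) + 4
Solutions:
 h(a) = C1 + a^4*k/4 - 4*a^3/3 - 4*a


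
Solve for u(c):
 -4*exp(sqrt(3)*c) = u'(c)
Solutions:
 u(c) = C1 - 4*sqrt(3)*exp(sqrt(3)*c)/3


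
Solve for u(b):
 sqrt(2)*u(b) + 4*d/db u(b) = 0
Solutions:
 u(b) = C1*exp(-sqrt(2)*b/4)


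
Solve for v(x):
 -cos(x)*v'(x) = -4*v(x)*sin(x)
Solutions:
 v(x) = C1/cos(x)^4


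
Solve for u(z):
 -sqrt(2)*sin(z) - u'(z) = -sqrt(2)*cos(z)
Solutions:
 u(z) = C1 + 2*sin(z + pi/4)


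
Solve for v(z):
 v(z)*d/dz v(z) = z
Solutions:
 v(z) = -sqrt(C1 + z^2)
 v(z) = sqrt(C1 + z^2)


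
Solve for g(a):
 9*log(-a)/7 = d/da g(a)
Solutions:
 g(a) = C1 + 9*a*log(-a)/7 - 9*a/7


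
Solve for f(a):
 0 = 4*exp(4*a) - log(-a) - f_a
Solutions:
 f(a) = C1 - a*log(-a) + a + exp(4*a)


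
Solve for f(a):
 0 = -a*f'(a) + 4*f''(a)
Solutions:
 f(a) = C1 + C2*erfi(sqrt(2)*a/4)


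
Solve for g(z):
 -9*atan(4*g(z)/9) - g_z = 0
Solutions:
 Integral(1/atan(4*_y/9), (_y, g(z))) = C1 - 9*z


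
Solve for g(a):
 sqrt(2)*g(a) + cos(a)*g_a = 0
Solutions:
 g(a) = C1*(sin(a) - 1)^(sqrt(2)/2)/(sin(a) + 1)^(sqrt(2)/2)


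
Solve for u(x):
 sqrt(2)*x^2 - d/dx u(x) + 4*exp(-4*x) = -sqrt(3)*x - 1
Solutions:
 u(x) = C1 + sqrt(2)*x^3/3 + sqrt(3)*x^2/2 + x - exp(-4*x)


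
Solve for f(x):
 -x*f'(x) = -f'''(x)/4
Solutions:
 f(x) = C1 + Integral(C2*airyai(2^(2/3)*x) + C3*airybi(2^(2/3)*x), x)


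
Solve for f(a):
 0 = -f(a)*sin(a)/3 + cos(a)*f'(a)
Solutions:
 f(a) = C1/cos(a)^(1/3)


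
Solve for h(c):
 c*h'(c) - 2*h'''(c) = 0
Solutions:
 h(c) = C1 + Integral(C2*airyai(2^(2/3)*c/2) + C3*airybi(2^(2/3)*c/2), c)


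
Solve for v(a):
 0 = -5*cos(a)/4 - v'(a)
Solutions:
 v(a) = C1 - 5*sin(a)/4


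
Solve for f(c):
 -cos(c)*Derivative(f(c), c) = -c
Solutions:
 f(c) = C1 + Integral(c/cos(c), c)


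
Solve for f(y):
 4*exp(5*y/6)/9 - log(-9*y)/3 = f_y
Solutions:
 f(y) = C1 - y*log(-y)/3 + y*(1 - 2*log(3))/3 + 8*exp(5*y/6)/15


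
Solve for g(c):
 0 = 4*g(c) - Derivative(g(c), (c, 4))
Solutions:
 g(c) = C1*exp(-sqrt(2)*c) + C2*exp(sqrt(2)*c) + C3*sin(sqrt(2)*c) + C4*cos(sqrt(2)*c)


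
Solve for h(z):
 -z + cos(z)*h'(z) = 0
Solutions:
 h(z) = C1 + Integral(z/cos(z), z)


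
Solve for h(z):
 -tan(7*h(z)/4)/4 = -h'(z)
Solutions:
 h(z) = -4*asin(C1*exp(7*z/16))/7 + 4*pi/7
 h(z) = 4*asin(C1*exp(7*z/16))/7


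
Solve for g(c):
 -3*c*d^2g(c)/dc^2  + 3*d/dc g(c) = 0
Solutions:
 g(c) = C1 + C2*c^2


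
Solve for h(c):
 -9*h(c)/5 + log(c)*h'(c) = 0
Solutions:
 h(c) = C1*exp(9*li(c)/5)


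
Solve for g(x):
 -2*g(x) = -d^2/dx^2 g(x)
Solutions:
 g(x) = C1*exp(-sqrt(2)*x) + C2*exp(sqrt(2)*x)


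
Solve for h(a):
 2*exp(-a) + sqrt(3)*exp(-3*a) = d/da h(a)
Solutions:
 h(a) = C1 - 2*exp(-a) - sqrt(3)*exp(-3*a)/3


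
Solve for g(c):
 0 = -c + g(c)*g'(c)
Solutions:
 g(c) = -sqrt(C1 + c^2)
 g(c) = sqrt(C1 + c^2)


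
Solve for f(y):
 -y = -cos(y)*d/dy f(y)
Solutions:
 f(y) = C1 + Integral(y/cos(y), y)


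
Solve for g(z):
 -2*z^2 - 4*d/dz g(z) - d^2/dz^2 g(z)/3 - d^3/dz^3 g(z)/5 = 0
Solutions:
 g(z) = C1 - z^3/6 + z^2/24 + 31*z/720 + (C2*sin(sqrt(695)*z/6) + C3*cos(sqrt(695)*z/6))*exp(-5*z/6)


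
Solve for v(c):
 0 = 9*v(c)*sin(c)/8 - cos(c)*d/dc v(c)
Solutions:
 v(c) = C1/cos(c)^(9/8)


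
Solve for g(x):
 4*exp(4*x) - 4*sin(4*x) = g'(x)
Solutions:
 g(x) = C1 + exp(4*x) + cos(4*x)


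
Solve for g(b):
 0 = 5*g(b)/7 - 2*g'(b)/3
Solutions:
 g(b) = C1*exp(15*b/14)


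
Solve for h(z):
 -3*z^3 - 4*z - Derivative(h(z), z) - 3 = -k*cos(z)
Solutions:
 h(z) = C1 + k*sin(z) - 3*z^4/4 - 2*z^2 - 3*z


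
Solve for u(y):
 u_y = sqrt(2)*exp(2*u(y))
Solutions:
 u(y) = log(-sqrt(-1/(C1 + sqrt(2)*y))) - log(2)/2
 u(y) = log(-1/(C1 + sqrt(2)*y))/2 - log(2)/2


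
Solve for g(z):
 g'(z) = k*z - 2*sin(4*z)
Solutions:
 g(z) = C1 + k*z^2/2 + cos(4*z)/2


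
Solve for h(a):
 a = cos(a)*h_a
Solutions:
 h(a) = C1 + Integral(a/cos(a), a)


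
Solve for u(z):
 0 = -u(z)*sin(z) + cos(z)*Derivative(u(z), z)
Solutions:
 u(z) = C1/cos(z)


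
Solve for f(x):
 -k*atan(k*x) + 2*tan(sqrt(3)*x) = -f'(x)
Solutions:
 f(x) = C1 + k*Piecewise((x*atan(k*x) - log(k^2*x^2 + 1)/(2*k), Ne(k, 0)), (0, True)) + 2*sqrt(3)*log(cos(sqrt(3)*x))/3


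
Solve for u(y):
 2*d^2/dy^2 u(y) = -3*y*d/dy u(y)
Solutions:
 u(y) = C1 + C2*erf(sqrt(3)*y/2)


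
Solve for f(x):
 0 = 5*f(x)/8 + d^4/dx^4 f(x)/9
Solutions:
 f(x) = (C1*sin(2^(3/4)*sqrt(3)*5^(1/4)*x/4) + C2*cos(2^(3/4)*sqrt(3)*5^(1/4)*x/4))*exp(-2^(3/4)*sqrt(3)*5^(1/4)*x/4) + (C3*sin(2^(3/4)*sqrt(3)*5^(1/4)*x/4) + C4*cos(2^(3/4)*sqrt(3)*5^(1/4)*x/4))*exp(2^(3/4)*sqrt(3)*5^(1/4)*x/4)


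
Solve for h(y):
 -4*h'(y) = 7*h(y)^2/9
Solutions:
 h(y) = 36/(C1 + 7*y)


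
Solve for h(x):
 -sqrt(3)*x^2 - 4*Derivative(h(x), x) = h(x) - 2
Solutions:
 h(x) = C1*exp(-x/4) - sqrt(3)*x^2 + 8*sqrt(3)*x - 32*sqrt(3) + 2


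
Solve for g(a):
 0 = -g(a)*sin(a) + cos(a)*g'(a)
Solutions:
 g(a) = C1/cos(a)


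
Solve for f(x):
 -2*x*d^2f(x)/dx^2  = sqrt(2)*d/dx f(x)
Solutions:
 f(x) = C1 + C2*x^(1 - sqrt(2)/2)


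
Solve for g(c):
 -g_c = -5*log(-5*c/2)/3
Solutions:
 g(c) = C1 + 5*c*log(-c)/3 + 5*c*(-1 - log(2) + log(5))/3


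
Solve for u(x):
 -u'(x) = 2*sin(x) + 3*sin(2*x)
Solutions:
 u(x) = C1 - 3*sin(x)^2 + 2*cos(x)


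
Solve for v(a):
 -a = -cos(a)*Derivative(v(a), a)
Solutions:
 v(a) = C1 + Integral(a/cos(a), a)


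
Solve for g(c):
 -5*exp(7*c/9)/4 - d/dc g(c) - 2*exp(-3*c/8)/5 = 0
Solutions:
 g(c) = C1 - 45*exp(7*c/9)/28 + 16*exp(-3*c/8)/15


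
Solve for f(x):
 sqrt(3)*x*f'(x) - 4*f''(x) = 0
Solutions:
 f(x) = C1 + C2*erfi(sqrt(2)*3^(1/4)*x/4)


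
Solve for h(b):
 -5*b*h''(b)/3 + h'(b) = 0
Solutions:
 h(b) = C1 + C2*b^(8/5)


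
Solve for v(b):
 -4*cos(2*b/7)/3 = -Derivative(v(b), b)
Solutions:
 v(b) = C1 + 14*sin(2*b/7)/3


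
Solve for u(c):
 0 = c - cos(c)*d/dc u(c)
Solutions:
 u(c) = C1 + Integral(c/cos(c), c)


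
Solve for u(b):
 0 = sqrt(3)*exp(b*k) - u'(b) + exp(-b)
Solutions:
 u(b) = C1 - exp(-b) + sqrt(3)*exp(b*k)/k


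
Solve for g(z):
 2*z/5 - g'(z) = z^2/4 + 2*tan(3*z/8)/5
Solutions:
 g(z) = C1 - z^3/12 + z^2/5 + 16*log(cos(3*z/8))/15


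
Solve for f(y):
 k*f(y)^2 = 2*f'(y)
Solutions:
 f(y) = -2/(C1 + k*y)


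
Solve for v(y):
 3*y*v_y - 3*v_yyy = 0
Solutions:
 v(y) = C1 + Integral(C2*airyai(y) + C3*airybi(y), y)


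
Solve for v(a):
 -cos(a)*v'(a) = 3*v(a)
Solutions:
 v(a) = C1*(sin(a) - 1)^(3/2)/(sin(a) + 1)^(3/2)


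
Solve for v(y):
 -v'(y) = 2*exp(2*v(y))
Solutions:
 v(y) = log(-sqrt(-1/(C1 - 2*y))) - log(2)/2
 v(y) = log(-1/(C1 - 2*y))/2 - log(2)/2


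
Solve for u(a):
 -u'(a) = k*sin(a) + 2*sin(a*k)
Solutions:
 u(a) = C1 + k*cos(a) + 2*cos(a*k)/k


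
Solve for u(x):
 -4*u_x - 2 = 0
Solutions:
 u(x) = C1 - x/2


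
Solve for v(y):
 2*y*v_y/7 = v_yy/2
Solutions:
 v(y) = C1 + C2*erfi(sqrt(14)*y/7)


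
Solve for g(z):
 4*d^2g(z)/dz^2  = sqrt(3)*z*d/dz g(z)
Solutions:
 g(z) = C1 + C2*erfi(sqrt(2)*3^(1/4)*z/4)


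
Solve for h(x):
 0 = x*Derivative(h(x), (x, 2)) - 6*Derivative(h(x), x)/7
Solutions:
 h(x) = C1 + C2*x^(13/7)


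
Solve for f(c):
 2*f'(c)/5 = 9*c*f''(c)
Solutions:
 f(c) = C1 + C2*c^(47/45)


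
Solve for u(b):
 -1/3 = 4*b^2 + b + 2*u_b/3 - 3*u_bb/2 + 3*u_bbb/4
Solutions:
 u(b) = C1 + C2*exp(2*b/3) + C3*exp(4*b/3) - 2*b^3 - 57*b^2/4 - 409*b/8


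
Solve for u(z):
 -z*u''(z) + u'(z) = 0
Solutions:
 u(z) = C1 + C2*z^2


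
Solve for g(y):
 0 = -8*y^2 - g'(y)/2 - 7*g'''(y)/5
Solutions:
 g(y) = C1 + C2*sin(sqrt(70)*y/14) + C3*cos(sqrt(70)*y/14) - 16*y^3/3 + 448*y/5


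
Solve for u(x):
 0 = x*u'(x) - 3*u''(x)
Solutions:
 u(x) = C1 + C2*erfi(sqrt(6)*x/6)


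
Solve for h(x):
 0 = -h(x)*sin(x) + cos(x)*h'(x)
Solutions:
 h(x) = C1/cos(x)


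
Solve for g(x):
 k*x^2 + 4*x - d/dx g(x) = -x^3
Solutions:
 g(x) = C1 + k*x^3/3 + x^4/4 + 2*x^2


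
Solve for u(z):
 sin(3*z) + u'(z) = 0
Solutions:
 u(z) = C1 + cos(3*z)/3


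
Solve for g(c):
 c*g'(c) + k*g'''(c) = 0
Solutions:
 g(c) = C1 + Integral(C2*airyai(c*(-1/k)^(1/3)) + C3*airybi(c*(-1/k)^(1/3)), c)


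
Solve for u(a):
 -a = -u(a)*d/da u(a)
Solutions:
 u(a) = -sqrt(C1 + a^2)
 u(a) = sqrt(C1 + a^2)


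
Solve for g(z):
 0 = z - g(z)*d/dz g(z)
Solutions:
 g(z) = -sqrt(C1 + z^2)
 g(z) = sqrt(C1 + z^2)


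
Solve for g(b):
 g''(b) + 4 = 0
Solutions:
 g(b) = C1 + C2*b - 2*b^2


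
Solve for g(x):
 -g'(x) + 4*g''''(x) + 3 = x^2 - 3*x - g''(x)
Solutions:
 g(x) = C1 + C4*exp(x/2) - x^3/3 + x^2/2 + 4*x + (C2*sin(sqrt(7)*x/4) + C3*cos(sqrt(7)*x/4))*exp(-x/4)


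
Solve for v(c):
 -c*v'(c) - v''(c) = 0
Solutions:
 v(c) = C1 + C2*erf(sqrt(2)*c/2)


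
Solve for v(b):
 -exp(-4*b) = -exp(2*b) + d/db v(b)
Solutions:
 v(b) = C1 + exp(2*b)/2 + exp(-4*b)/4


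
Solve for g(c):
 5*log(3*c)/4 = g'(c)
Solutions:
 g(c) = C1 + 5*c*log(c)/4 - 5*c/4 + 5*c*log(3)/4


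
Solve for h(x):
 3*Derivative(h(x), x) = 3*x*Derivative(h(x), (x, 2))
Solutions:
 h(x) = C1 + C2*x^2


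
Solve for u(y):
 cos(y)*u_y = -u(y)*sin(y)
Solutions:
 u(y) = C1*cos(y)


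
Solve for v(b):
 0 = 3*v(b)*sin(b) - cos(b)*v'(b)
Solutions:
 v(b) = C1/cos(b)^3


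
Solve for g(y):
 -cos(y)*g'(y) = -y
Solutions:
 g(y) = C1 + Integral(y/cos(y), y)


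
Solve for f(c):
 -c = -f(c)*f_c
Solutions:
 f(c) = -sqrt(C1 + c^2)
 f(c) = sqrt(C1 + c^2)


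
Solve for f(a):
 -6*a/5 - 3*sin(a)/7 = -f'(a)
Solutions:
 f(a) = C1 + 3*a^2/5 - 3*cos(a)/7


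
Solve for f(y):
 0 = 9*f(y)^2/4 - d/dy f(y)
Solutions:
 f(y) = -4/(C1 + 9*y)


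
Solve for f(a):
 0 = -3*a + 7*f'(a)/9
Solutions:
 f(a) = C1 + 27*a^2/14


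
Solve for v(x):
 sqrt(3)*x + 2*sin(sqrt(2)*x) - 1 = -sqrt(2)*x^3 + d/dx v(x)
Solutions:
 v(x) = C1 + sqrt(2)*x^4/4 + sqrt(3)*x^2/2 - x - sqrt(2)*cos(sqrt(2)*x)


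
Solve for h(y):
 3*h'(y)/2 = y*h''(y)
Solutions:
 h(y) = C1 + C2*y^(5/2)


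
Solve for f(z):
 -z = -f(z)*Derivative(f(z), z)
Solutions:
 f(z) = -sqrt(C1 + z^2)
 f(z) = sqrt(C1 + z^2)


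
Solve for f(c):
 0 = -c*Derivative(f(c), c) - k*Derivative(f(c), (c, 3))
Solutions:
 f(c) = C1 + Integral(C2*airyai(c*(-1/k)^(1/3)) + C3*airybi(c*(-1/k)^(1/3)), c)


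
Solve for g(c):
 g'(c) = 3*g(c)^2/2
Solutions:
 g(c) = -2/(C1 + 3*c)


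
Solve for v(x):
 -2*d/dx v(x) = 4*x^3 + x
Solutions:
 v(x) = C1 - x^4/2 - x^2/4


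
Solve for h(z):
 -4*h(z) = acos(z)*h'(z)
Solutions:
 h(z) = C1*exp(-4*Integral(1/acos(z), z))


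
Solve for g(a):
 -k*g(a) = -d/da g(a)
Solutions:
 g(a) = C1*exp(a*k)


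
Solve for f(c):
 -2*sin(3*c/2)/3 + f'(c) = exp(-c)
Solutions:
 f(c) = C1 - 4*cos(3*c/2)/9 - exp(-c)


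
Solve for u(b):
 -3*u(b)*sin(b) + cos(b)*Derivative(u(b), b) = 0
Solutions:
 u(b) = C1/cos(b)^3


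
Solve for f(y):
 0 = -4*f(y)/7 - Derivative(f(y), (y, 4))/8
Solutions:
 f(y) = (C1*sin(14^(3/4)*y/7) + C2*cos(14^(3/4)*y/7))*exp(-14^(3/4)*y/7) + (C3*sin(14^(3/4)*y/7) + C4*cos(14^(3/4)*y/7))*exp(14^(3/4)*y/7)


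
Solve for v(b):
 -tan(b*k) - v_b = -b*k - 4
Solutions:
 v(b) = C1 + b^2*k/2 + 4*b - Piecewise((-log(cos(b*k))/k, Ne(k, 0)), (0, True))


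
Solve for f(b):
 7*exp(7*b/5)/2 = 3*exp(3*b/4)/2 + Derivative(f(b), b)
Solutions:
 f(b) = C1 + 5*exp(7*b/5)/2 - 2*exp(3*b/4)


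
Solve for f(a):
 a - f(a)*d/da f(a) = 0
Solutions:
 f(a) = -sqrt(C1 + a^2)
 f(a) = sqrt(C1 + a^2)


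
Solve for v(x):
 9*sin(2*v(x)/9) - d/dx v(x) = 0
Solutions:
 -9*x + 9*log(cos(2*v(x)/9) - 1)/4 - 9*log(cos(2*v(x)/9) + 1)/4 = C1


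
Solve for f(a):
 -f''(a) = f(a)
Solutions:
 f(a) = C1*sin(a) + C2*cos(a)


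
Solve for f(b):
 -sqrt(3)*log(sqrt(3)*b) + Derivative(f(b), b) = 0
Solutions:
 f(b) = C1 + sqrt(3)*b*log(b) - sqrt(3)*b + sqrt(3)*b*log(3)/2


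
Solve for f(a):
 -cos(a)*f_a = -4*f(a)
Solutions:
 f(a) = C1*(sin(a)^2 + 2*sin(a) + 1)/(sin(a)^2 - 2*sin(a) + 1)


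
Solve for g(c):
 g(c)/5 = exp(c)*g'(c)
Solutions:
 g(c) = C1*exp(-exp(-c)/5)


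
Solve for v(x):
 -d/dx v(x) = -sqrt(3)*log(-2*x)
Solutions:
 v(x) = C1 + sqrt(3)*x*log(-x) + sqrt(3)*x*(-1 + log(2))


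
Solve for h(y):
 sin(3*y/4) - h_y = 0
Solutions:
 h(y) = C1 - 4*cos(3*y/4)/3


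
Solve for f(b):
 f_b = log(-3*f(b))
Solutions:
 -Integral(1/(log(-_y) + log(3)), (_y, f(b))) = C1 - b


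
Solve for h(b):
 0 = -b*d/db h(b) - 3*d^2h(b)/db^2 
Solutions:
 h(b) = C1 + C2*erf(sqrt(6)*b/6)


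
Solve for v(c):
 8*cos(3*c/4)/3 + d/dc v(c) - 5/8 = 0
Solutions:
 v(c) = C1 + 5*c/8 - 32*sin(3*c/4)/9


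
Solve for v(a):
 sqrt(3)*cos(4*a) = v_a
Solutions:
 v(a) = C1 + sqrt(3)*sin(4*a)/4


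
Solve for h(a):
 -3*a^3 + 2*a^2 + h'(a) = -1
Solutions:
 h(a) = C1 + 3*a^4/4 - 2*a^3/3 - a


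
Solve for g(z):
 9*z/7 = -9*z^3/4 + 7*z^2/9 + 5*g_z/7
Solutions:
 g(z) = C1 + 63*z^4/80 - 49*z^3/135 + 9*z^2/10


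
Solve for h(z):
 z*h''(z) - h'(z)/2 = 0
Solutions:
 h(z) = C1 + C2*z^(3/2)


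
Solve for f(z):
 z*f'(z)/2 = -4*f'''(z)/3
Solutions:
 f(z) = C1 + Integral(C2*airyai(-3^(1/3)*z/2) + C3*airybi(-3^(1/3)*z/2), z)


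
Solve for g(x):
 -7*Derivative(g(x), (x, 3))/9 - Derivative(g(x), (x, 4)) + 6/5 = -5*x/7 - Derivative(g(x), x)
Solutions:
 g(x) = C1 + C2*exp(-x*(98*2^(1/3)/(81*sqrt(54933) + 18997)^(1/3) + 28 + 2^(2/3)*(81*sqrt(54933) + 18997)^(1/3))/108)*sin(2^(1/3)*sqrt(3)*x*(-2^(1/3)*(81*sqrt(54933) + 18997)^(1/3) + 98/(81*sqrt(54933) + 18997)^(1/3))/108) + C3*exp(-x*(98*2^(1/3)/(81*sqrt(54933) + 18997)^(1/3) + 28 + 2^(2/3)*(81*sqrt(54933) + 18997)^(1/3))/108)*cos(2^(1/3)*sqrt(3)*x*(-2^(1/3)*(81*sqrt(54933) + 18997)^(1/3) + 98/(81*sqrt(54933) + 18997)^(1/3))/108) + C4*exp(x*(-14 + 98*2^(1/3)/(81*sqrt(54933) + 18997)^(1/3) + 2^(2/3)*(81*sqrt(54933) + 18997)^(1/3))/54) - 5*x^2/14 - 6*x/5


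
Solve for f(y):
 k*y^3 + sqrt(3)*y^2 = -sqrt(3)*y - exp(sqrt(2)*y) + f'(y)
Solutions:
 f(y) = C1 + k*y^4/4 + sqrt(3)*y^3/3 + sqrt(3)*y^2/2 + sqrt(2)*exp(sqrt(2)*y)/2


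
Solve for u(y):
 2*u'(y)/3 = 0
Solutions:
 u(y) = C1


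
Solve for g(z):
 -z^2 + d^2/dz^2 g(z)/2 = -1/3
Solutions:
 g(z) = C1 + C2*z + z^4/6 - z^2/3


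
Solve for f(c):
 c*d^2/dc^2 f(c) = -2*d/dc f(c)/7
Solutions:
 f(c) = C1 + C2*c^(5/7)
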